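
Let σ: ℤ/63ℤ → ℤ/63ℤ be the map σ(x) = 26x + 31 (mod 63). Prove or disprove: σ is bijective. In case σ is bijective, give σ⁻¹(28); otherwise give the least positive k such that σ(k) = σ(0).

12

Recall: injectivity means: for all u, v in the domain, σ(u) = σ(v) implies u = v.
If σ(u) = σ(v), then 26u ≡ 26v (mod 63). Because gcd(26, 63) = 1, we may cancel 26 to get u ≡ v (mod 63).
We now compute 26⁻¹ mod 63 explicitly. Euclid's algorithm: 63 = 2·26 + 11, 26 = 2·11 + 4, 11 = 2·4 + 3, 4 = 1·3 + 1; back-substituting gives 1 = 17·26 − 7·63, so 26⁻¹ ≡ 17 (mod 63).
For any y ∈ ℤ/63ℤ, x = 17(y − 31) mod 63 satisfies σ(x) = 26·17(y − 31) + 31 ≡ y (since 26·17 ≡ 1 mod 63). So every y has a preimage.
Therefore σ is bijective.
Since σ is bijective, we compute σ⁻¹(28): solve 26x + 31 ≡ 28 (mod 63), i.e. 26x ≡ 60 (mod 63).
Multiplying by 26⁻¹ = 17 gives x ≡ 17·60 = 1020 = 16·63 + 12 ≡ 12 (mod 63).
Check: σ(12) = 26·12 + 31 = 343 = 5·63 + 28 ≡ 28 (mod 63).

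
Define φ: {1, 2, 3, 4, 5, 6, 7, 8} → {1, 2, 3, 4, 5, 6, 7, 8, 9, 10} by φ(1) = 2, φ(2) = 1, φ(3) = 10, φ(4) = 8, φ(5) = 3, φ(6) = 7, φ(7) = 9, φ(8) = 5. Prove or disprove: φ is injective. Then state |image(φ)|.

The values φ(1), …, φ(8) are 2, 1, 10, 8, 3, 7, 9, 5 — all distinct.
So φ(x_1) = φ(x_2) only when x_1 = x_2, and φ is injective.
The image of φ is {1, 2, 3, 5, 7, 8, 9, 10}, which has 8 elements.

8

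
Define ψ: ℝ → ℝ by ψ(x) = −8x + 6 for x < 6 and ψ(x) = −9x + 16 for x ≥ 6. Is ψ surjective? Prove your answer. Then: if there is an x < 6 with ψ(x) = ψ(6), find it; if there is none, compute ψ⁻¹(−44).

11/2

Both pieces are strictly decreasing (slopes −8 and −9), so each is injective on its own interval.
The left piece maps (−∞, 6) onto (−42, ∞); the right piece maps [6, ∞) onto (−∞, −38].
The union (−42, ∞) ∪ (−∞, −38] covers ℝ, so ψ is surjective.
For the follow-up: the images overlap, so an x < 6 with ψ(x) = ψ(6) exists. ψ(6) = −38; solving −8x + 6 = −38 for x < 6 gives x = (−38 − 6)/(−8) = 11/2.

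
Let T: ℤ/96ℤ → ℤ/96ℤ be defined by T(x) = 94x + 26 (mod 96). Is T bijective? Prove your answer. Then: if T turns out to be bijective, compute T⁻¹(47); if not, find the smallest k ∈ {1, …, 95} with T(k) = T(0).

We have gcd(94, 96) = 2 > 1. Taking a = 0 and b = 48: T(0) = 26 and T(48) = 94·48 + 26 = 4538 ≡ 26 (mod 96).
So T(0) = T(48) while 0 ≠ 48, hence T is not injective, hence not bijective.
Since T is not bijective, we find the least positive k with T(k) = T(0): this means 94k ≡ 0 (mod 96), i.e. 96 ∣ 94k. Since gcd(94, 96) = 2, dividing through by 2 this holds exactly when 48 ∣ 47k, and as gcd(47, 48) = 1, exactly when 48 ∣ k.
The smallest positive such k is 48.

48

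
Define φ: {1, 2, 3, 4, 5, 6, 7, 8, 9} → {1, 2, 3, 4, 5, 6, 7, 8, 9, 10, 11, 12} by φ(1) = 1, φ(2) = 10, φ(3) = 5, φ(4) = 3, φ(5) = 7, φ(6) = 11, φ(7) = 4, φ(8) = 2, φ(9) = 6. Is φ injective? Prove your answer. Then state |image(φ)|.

The values φ(1), …, φ(9) are 1, 10, 5, 3, 7, 11, 4, 2, 6 — all distinct.
So φ(x_1) = φ(x_2) only when x_1 = x_2, and φ is injective.
The image of φ is {1, 2, 3, 4, 5, 6, 7, 10, 11}, which has 9 elements.

9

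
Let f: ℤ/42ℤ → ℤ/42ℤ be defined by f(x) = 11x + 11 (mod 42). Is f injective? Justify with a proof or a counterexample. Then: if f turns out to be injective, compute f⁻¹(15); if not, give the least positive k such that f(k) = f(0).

8

Suppose f(x_1) = f(x_2) in ℤ/42ℤ. Then 11x_1 + 11 ≡ 11x_2 + 11 (mod 42), therefore 11(x_1 − x_2) ≡ 0 (mod 42).
Since gcd(11, 42) = 1, 11 is invertible modulo 42, therefore x_1 − x_2 ≡ 0 (mod 42), i.e. x_1 = x_2.
So f is injective.
We now compute 11⁻¹ mod 42 explicitly. Euclid's algorithm: 42 = 3·11 + 9, 11 = 1·9 + 2, 9 = 4·2 + 1; back-substituting gives 1 = 23·11 − 6·42, so 11⁻¹ ≡ 23 (mod 42).
Since f is injective, we compute f⁻¹(15): solve 11x + 11 ≡ 15 (mod 42), i.e. 11x ≡ 4 (mod 42).
Multiplying by 11⁻¹ = 23 gives x ≡ 23·4 = 92 = 2·42 + 8 ≡ 8 (mod 42).
Check: f(8) = 11·8 + 11 = 99 = 2·42 + 15 ≡ 15 (mod 42).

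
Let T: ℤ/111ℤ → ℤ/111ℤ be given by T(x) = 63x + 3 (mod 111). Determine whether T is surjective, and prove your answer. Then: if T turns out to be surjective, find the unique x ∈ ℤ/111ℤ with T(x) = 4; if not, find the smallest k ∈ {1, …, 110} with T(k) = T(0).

By definition, surjectivity means every element of the codomain has a preimage under T.
Since gcd(63, 111) = 3, we have 63x ≡ 0 (mod 3) for all x, so T(x) ≡ 0 (mod 3).
But 1 ≢ 0 (mod 3), so 1 ∈ ℤ/111ℤ has no preimage. So T is not surjective.
Since T is not surjective, we find the least positive k with T(k) = T(0): this means 63k ≡ 0 (mod 111), i.e. 111 ∣ 63k. Since gcd(63, 111) = 3, dividing through by 3 this holds exactly when 37 ∣ 21k, and as gcd(21, 37) = 1, exactly when 37 ∣ k.
The smallest positive such k is 37.

37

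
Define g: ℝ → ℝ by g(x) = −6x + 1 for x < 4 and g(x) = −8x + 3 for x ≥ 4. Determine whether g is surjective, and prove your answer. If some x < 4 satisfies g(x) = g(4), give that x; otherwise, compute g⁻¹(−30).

Both pieces are strictly decreasing (slopes −6 and −8), so each is injective on its own interval.
The left piece maps (−∞, 4) onto (−23, ∞); the right piece maps [4, ∞) onto (−∞, −29].
The union (−23, ∞) ∪ (−∞, −29] omits the interval between −23 and −29; in particular −23 has no preimage. So g is not surjective.
Because the two images are disjoint, no x < 4 has g(x) = g(4), so we compute g⁻¹(−30): −30 lies in (−∞, −29], so solve −8x + 3 = −30: x = (−30 − 3)/(−8) = 33/8.

33/8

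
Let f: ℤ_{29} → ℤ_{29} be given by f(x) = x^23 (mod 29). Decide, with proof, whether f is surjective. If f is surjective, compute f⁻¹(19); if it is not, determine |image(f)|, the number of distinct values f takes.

27

Since 29 is prime, the nonzero elements of ℤ_{29} form a cyclic group of order 28.
As gcd(23, 28) = 1, raising to the 23rd power is a bijection on this group: if s^23 ≡ t^23 then (st^{−1})^23 = 1, and the only element of order dividing gcd(23, 28) = 1 is 1, so s = t.
With f(0) = 0 this makes f injective on all of ℤ_{29}, hence bijective (finite equal-size domain and codomain). In particular f is surjective.
Since f is surjective, we find the preimage of 19. The inverse of x ↦ x^23 on (ℤ_{29})^× is x ↦ x^11, because 23·11 = 253 = 9·28 + 1 ≡ 1 (mod 28) and x^{28} = 1 for x ≠ 0 (Fermat). So f⁻¹(19) = 19^11 mod 29.
Repeated squaring mod 29: 19^1 ≡ 19, 19^2 ≡ 19² = 361 ≡ 13, 19^4 ≡ 13² = 169 ≡ 24, 19^8 ≡ 24² = 576 ≡ 25. Since 11 = 8 + 2 + 1, 19^11 ≡ 25·13·19: 25·13 = 325 ≡ 6, then 6·19 = 114 ≡ 27. So 19^11 ≡ 27 (mod 29).
Hence f⁻¹(19) = 27.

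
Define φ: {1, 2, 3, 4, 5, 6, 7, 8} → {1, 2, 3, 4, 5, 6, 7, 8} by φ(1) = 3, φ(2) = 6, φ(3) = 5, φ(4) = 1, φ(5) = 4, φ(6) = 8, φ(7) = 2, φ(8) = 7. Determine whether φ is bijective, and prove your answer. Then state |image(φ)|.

8

The values 3, 6, 5, 1, 4, 8, 2, 7 are a permutation of {1, 2, 3, 4, 5, 6, 7, 8}: each element appears exactly once.
So φ is injective and surjective, hence bijective.
The image of φ is {1, 2, 3, 4, 5, 6, 7, 8}, which has 8 elements.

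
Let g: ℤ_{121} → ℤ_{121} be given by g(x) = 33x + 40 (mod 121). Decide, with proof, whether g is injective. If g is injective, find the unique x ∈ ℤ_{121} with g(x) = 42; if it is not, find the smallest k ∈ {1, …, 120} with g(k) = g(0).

By definition, g is injective if g(a) = g(b) implies a = b.
We have gcd(33, 121) = 11 > 1. Taking a = 0 and b = 11: g(0) = 40 and g(11) = 33·11 + 40 = 403 ≡ 40 (mod 121).
So g(0) = g(11) while 0 ≠ 11, so g is not injective.
Since g is not injective, we find the least positive k with g(k) = g(0): this means 33k ≡ 0 (mod 121), i.e. 121 ∣ 33k. Since gcd(33, 121) = 11, dividing through by 11 this holds exactly when 11 ∣ 3k, and as gcd(3, 11) = 1, exactly when 11 ∣ k.
The smallest positive such k is 11.

11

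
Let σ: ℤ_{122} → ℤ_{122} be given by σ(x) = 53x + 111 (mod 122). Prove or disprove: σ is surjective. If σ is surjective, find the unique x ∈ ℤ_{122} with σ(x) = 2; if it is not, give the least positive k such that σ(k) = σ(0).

Since gcd(53, 122) = 1, 53 is invertible modulo 122. Euclid's algorithm: 122 = 2·53 + 16, 53 = 3·16 + 5, 16 = 3·5 + 1; back-substituting gives 1 = 99·53 − 43·122, so 53⁻¹ ≡ 99 (mod 122).
For any y ∈ ℤ_{122}, x = 99(y − 111) mod 122 satisfies σ(x) = 53·99(y − 111) + 111 ≡ y (since 53·99 ≡ 1 mod 122). So every y has a preimage.
So σ is surjective.
Since σ is surjective, we find σ⁻¹(2): we need 53x ≡ 2 − 111 ≡ 13 (mod 122). Using 53⁻¹ = 99: x ≡ 99·13 = 1287 = 10·122 + 67, so x = 67.
Check: σ(67) = 53·67 + 111 = 3662 = 30·122 + 2 ≡ 2 (mod 122).

67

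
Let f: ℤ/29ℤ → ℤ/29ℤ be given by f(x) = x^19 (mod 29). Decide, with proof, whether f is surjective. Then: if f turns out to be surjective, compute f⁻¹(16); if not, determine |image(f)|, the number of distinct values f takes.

7

Since 29 is prime, the nonzero elements of ℤ/29ℤ form a cyclic group of order 28.
As gcd(19, 28) = 1, raising to the 19th power is a bijection on this group: if u^19 ≡ v^19 then (uv^{−1})^19 = 1, and the only element of order dividing gcd(19, 28) = 1 is 1, so u = v.
With f(0) = 0 this makes f injective on all of ℤ/29ℤ, hence bijective (finite equal-size domain and codomain). In particular f is surjective.
Since f is surjective, we find the preimage of 16. The inverse of x ↦ x^19 on (ℤ/29ℤ)^× is x ↦ x^3, because 19·3 = 57 = 2·28 + 1 ≡ 1 (mod 28) and x^{28} = 1 for x ≠ 0 (Fermat). So f⁻¹(16) = 16^3 mod 29.
Repeated squaring mod 29: 16^1 ≡ 16, 16^2 ≡ 16² = 256 ≡ 24. Since 3 = 2 + 1, 16^3 ≡ 24·16: 24·16 = 384 ≡ 7. So 16^3 ≡ 7 (mod 29).
Hence f⁻¹(16) = 7.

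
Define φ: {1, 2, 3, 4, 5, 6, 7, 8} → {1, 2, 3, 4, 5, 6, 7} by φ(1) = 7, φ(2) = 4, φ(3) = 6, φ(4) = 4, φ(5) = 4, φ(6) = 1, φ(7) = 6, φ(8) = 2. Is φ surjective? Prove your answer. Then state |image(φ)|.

No element maps to 3, so φ is not surjective.
The image of φ is {1, 2, 4, 6, 7}, which has 5 elements.

5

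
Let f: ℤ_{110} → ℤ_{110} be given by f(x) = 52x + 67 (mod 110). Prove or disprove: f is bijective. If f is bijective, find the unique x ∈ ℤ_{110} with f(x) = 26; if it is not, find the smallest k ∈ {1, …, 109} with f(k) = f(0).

We have gcd(52, 110) = 2 > 1. Taking a = 0 and b = 55: f(0) = 67 and f(55) = 52·55 + 67 = 2927 ≡ 67 (mod 110).
So f(0) = f(55) while 0 ≠ 55, therefore f is not injective, hence not bijective.
Since f is not bijective, we find the least positive k with f(k) = f(0): this means 52k ≡ 0 (mod 110), i.e. 110 ∣ 52k. Since gcd(52, 110) = 2, dividing through by 2 this holds exactly when 55 ∣ 26k, and as gcd(26, 55) = 1, exactly when 55 ∣ k.
The smallest positive such k is 55.

55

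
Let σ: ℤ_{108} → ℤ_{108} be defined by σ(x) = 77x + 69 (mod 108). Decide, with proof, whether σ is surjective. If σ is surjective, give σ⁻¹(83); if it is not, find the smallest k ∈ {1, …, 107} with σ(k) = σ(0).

10

Recall that σ is surjective if every y in the codomain equals σ(x) for some x in the domain.
Since gcd(77, 108) = 1, 77 is invertible modulo 108. Euclid's algorithm: 108 = 1·77 + 31, 77 = 2·31 + 15, 31 = 2·15 + 1; back-substituting gives 1 = 101·77 − 72·108, so 77⁻¹ ≡ 101 (mod 108).
For any y ∈ ℤ_{108}, x = 101(y − 69) mod 108 satisfies σ(x) = 77·101(y − 69) + 69 ≡ y (since 77·101 ≡ 1 mod 108). So every y has a preimage.
Thus σ is surjective.
Since σ is surjective, we compute σ⁻¹(83): solve 77x + 69 ≡ 83 (mod 108), i.e. 77x ≡ 14 (mod 108).
Multiplying by 77⁻¹ = 101 gives x ≡ 101·14 = 1414 = 13·108 + 10 ≡ 10 (mod 108).
Check: σ(10) = 77·10 + 69 = 839 = 7·108 + 83 ≡ 83 (mod 108).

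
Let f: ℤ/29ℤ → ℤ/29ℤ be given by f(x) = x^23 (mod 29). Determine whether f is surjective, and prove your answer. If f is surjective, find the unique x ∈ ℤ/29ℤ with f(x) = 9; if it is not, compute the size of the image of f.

22

Since 29 is prime, the nonzero elements of ℤ/29ℤ form a cyclic group of order 28.
As gcd(23, 28) = 1, raising to the 23rd power is a bijection on this group: if u^23 ≡ v^23 then (uv^{−1})^23 = 1, and the only element of order dividing gcd(23, 28) = 1 is 1, so u = v.
With f(0) = 0 this makes f injective on all of ℤ/29ℤ, hence bijective (finite equal-size domain and codomain). In particular f is surjective.
Since f is surjective, we find the preimage of 9. The inverse of x ↦ x^23 on (ℤ/29ℤ)^× is x ↦ x^11, because 23·11 = 253 = 9·28 + 1 ≡ 1 (mod 28) and x^{28} = 1 for x ≠ 0 (Fermat). So f⁻¹(9) = 9^11 mod 29.
Repeated squaring mod 29: 9^1 ≡ 9, 9^2 ≡ 9² = 81 ≡ 23, 9^4 ≡ 23² = 529 ≡ 7, 9^8 ≡ 7² = 49 ≡ 20. Since 11 = 8 + 2 + 1, 9^11 ≡ 20·23·9: 20·23 = 460 ≡ 25, then 25·9 = 225 ≡ 22. So 9^11 ≡ 22 (mod 29).
Hence f⁻¹(9) = 22.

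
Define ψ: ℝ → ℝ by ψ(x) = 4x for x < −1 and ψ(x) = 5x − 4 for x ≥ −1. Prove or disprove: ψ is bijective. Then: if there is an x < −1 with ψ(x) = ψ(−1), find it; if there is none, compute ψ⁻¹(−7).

-9/4

Both pieces are strictly increasing (slopes 4 and 5), so each is injective on its own interval.
The left piece maps (−∞, −1) onto (−∞, −4); the right piece maps [−1, ∞) onto [−9, ∞).
These images overlap. In particular ψ(−1) = −9 (right piece), and solving 4x = −9 on the left piece gives x = −9/4 < −1.
So ψ(−9/4) = ψ(−1) with −9/4 ≠ −1, and ψ is not injective, hence not bijective. This x = −9/4 is the requested value below −1.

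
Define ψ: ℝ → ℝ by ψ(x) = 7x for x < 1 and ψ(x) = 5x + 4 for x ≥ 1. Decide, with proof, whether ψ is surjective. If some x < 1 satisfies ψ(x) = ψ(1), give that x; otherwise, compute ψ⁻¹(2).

2/7

Both pieces are strictly increasing (slopes 7 and 5), so each is injective on its own interval.
The left piece maps (−∞, 1) onto (−∞, 7); the right piece maps [1, ∞) onto [9, ∞).
The union (−∞, 7) ∪ [9, ∞) omits the interval between 7 and 9; in particular 7 has no preimage. So ψ is not surjective.
Because the two images are disjoint, no x < 1 has ψ(x) = ψ(1), so we compute ψ⁻¹(2): 2 lies in (−∞, 7), so solve 7x = 2: x = (2 − 0)/7 = 2/7.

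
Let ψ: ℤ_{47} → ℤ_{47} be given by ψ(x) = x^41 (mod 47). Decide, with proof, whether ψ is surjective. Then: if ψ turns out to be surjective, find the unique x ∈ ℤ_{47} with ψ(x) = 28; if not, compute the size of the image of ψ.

Since 47 is prime, the nonzero elements of ℤ_{47} form a cyclic group of order 46.
As gcd(41, 46) = 1, raising to the 41st power is a bijection on this group: if s^41 ≡ t^41 then (st^{−1})^41 = 1, and the only element of order dividing gcd(41, 46) = 1 is 1, so s = t.
With ψ(0) = 0 this makes ψ injective on all of ℤ_{47}, hence bijective (finite equal-size domain and codomain). In particular ψ is surjective.
Since ψ is surjective, we find the preimage of 28. The inverse of x ↦ x^41 on (ℤ_{47})^× is x ↦ x^9, because 41·9 = 369 = 8·46 + 1 ≡ 1 (mod 46) and x^{46} = 1 for x ≠ 0 (Fermat). So ψ⁻¹(28) = 28^9 mod 47.
Repeated squaring mod 47: 28^1 ≡ 28, 28^2 ≡ 28² = 784 ≡ 32, 28^4 ≡ 32² = 1024 ≡ 37, 28^8 ≡ 37² = 1369 ≡ 6. Since 9 = 8 + 1, 28^9 ≡ 6·28: 6·28 = 168 ≡ 27. So 28^9 ≡ 27 (mod 47).
Hence ψ⁻¹(28) = 27.

27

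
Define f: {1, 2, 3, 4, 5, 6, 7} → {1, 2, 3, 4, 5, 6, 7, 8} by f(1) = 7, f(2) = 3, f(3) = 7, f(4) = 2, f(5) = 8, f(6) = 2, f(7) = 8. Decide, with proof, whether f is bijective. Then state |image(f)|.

4

f(1) = 7 = f(3) with 1 ≠ 3, so f is not injective, hence not bijective.
The image of f is {2, 3, 7, 8}, which has 4 elements.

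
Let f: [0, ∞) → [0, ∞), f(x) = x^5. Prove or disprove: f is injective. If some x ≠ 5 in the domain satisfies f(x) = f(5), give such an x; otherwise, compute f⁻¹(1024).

4

On [0, ∞), x ↦ x^5 is strictly increasing, so f(a) = f(b) forces a = b. So f is injective.
Since x ↦ x^5 is strictly increasing on [0, ∞), it is injective there, so no x ≠ 5 in the domain has f(x) = f(5). We therefore compute f⁻¹(1024) = 1024^{1/5} = 4 (indeed 4^5 = 1024).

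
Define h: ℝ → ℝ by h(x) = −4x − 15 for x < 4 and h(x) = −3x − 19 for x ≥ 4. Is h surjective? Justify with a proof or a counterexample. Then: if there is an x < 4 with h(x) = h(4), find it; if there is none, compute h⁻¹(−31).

Both pieces are strictly decreasing (slopes −4 and −3), so each is injective on its own interval.
The left piece maps (−∞, 4) onto (−31, ∞); the right piece maps [4, ∞) onto (−∞, −31].
These images together cover ℝ, so h is surjective.
Because the two images are disjoint, no x < 4 has h(x) = h(4), so we compute h⁻¹(−31): −31 lies in (−∞, −31], so solve −3x − 19 = −31: x = (−31 + 19)/(−3) = 4.

4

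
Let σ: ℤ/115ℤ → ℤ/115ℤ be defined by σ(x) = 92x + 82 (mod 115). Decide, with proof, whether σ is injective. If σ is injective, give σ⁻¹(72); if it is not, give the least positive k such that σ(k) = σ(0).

We have gcd(92, 115) = 23 > 1. Taking a = 0 and b = 5: σ(0) = 82 and σ(5) = 92·5 + 82 = 542 ≡ 82 (mod 115).
So σ(0) = σ(5) while 0 ≠ 5, thus σ is not injective.
Since σ is not injective, we find the least positive k with σ(k) = σ(0): this means 92k ≡ 0 (mod 115), i.e. 115 ∣ 92k. Since gcd(92, 115) = 23, dividing through by 23 this holds exactly when 5 ∣ 4k, and as gcd(4, 5) = 1, exactly when 5 ∣ k.
The smallest positive such k is 5.

5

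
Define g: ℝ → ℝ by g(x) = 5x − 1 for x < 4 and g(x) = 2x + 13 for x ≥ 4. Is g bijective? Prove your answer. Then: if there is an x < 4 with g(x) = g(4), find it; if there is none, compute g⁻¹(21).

Both pieces are strictly increasing (slopes 5 and 2), so each is injective on its own interval.
The left piece maps (−∞, 4) onto (−∞, 19); the right piece maps [4, ∞) onto [21, ∞).
The images leave a gap (19 has no preimage), so g is not surjective, hence not bijective.
Because the two images are disjoint, no x < 4 has g(x) = g(4), so we compute g⁻¹(21): 21 lies in [21, ∞), so solve 2x + 13 = 21: x = (21 − 13)/2 = 4.

4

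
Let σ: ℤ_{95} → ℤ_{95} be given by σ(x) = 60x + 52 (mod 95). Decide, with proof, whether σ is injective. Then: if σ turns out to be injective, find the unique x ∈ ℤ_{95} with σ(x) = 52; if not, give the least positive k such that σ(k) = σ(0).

Recall: injectivity means: for all a, b in the domain, σ(a) = σ(b) implies a = b.
We have gcd(60, 95) = 5 > 1. Taking a = 0 and b = 19: σ(0) = 52 and σ(19) = 60·19 + 52 = 1192 ≡ 52 (mod 95).
So σ(0) = σ(19) while 0 ≠ 19, hence σ is not injective.
Since σ is not injective, we find the least positive k with σ(k) = σ(0): this means 60k ≡ 0 (mod 95), i.e. 95 ∣ 60k. Since gcd(60, 95) = 5, dividing through by 5 this holds exactly when 19 ∣ 12k, and as gcd(12, 19) = 1, exactly when 19 ∣ k.
The smallest positive such k is 19.

19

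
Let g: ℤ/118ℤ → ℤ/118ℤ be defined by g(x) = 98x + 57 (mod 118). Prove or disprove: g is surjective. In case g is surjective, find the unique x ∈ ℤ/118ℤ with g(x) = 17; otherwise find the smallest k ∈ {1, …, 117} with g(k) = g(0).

59

Since gcd(98, 118) = 2, we have 98x ≡ 0 (mod 2) for all x, so g(x) ≡ 1 (mod 2).
But 0 ≢ 1 (mod 2), so 0 ∈ ℤ/118ℤ has no preimage. Thus g is not surjective.
Since g is not surjective, we find the least positive k with g(k) = g(0): this means 98k ≡ 0 (mod 118), i.e. 118 ∣ 98k. Since gcd(98, 118) = 2, dividing through by 2 this holds exactly when 59 ∣ 49k, and as gcd(49, 59) = 1, exactly when 59 ∣ k.
The smallest positive such k is 59.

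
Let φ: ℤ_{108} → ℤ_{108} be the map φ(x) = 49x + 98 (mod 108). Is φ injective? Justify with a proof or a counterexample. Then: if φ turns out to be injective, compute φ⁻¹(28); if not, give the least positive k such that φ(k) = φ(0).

14

Suppose φ(a) = φ(b) in ℤ_{108}. Then 49a + 98 ≡ 49b + 98 (mod 108), hence 49(a − b) ≡ 0 (mod 108).
Since gcd(49, 108) = 1, 49 is invertible modulo 108, hence a − b ≡ 0 (mod 108), i.e. a = b.
So φ is injective.
We now compute 49⁻¹ mod 108 explicitly. Euclid's algorithm: 108 = 2·49 + 10, 49 = 4·10 + 9, 10 = 1·9 + 1; back-substituting gives 1 = 97·49 − 44·108, so 49⁻¹ ≡ 97 (mod 108).
Since φ is injective, we find φ⁻¹(28): we need 49x ≡ 28 − 98 ≡ 38 (mod 108). Using 49⁻¹ = 97: x ≡ 97·38 = 3686 = 34·108 + 14, so x = 14.
Check: φ(14) = 49·14 + 98 = 784 = 7·108 + 28 ≡ 28 (mod 108).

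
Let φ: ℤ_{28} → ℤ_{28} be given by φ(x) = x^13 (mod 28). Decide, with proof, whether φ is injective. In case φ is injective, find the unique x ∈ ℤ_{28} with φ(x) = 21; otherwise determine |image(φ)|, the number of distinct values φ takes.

21

φ(0) = 0^13 = 0.
φ(14): Repeated squaring mod 28: 14^1 ≡ 14, 14^2 ≡ 14² = 196 ≡ 0, 14^4 ≡ 0² = 0, 14^8 ≡ 0² = 0. Since 13 = 8 + 4 + 1, 14^13 ≡ 0·0·14: 0·0 = 0, then 0·14 = 0. So 14^13 ≡ 0 (mod 28).
So φ(0) = φ(14) = 0 while 0 ≠ 14, thus φ is not injective.
Since φ is not injective, we determine |image(φ)|. Computing x^13 mod 28 for each x (by repeated squaring, reducing mod 28 at every step), the values φ(0), φ(1), …, φ(27) are: 0, 1, 16, 3, 4, 5, 20, 7, 8, 9, 24, 11, 12, 13, 0, 15, 16, 17, 4, 19, 20, 21, 8, 23, 24, 25, 12, 27.
The distinct values are {0, 1, 3, 4, 5, 7, 8, 9, 11, 12, 13, 15, 16, 17, 19, 20, 21, 23, 24, 25, 27}; there are 21 of them.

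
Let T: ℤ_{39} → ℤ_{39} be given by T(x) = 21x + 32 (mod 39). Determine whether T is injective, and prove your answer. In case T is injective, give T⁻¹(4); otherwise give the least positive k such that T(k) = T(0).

We have gcd(21, 39) = 3 > 1. Taking s = 0 and t = 13: T(0) = 32 and T(13) = 21·13 + 32 = 305 ≡ 32 (mod 39).
So T(0) = T(13) while 0 ≠ 13, so T is not injective.
Since T is not injective, we find the least positive k with T(k) = T(0): this means 21k ≡ 0 (mod 39), i.e. 39 ∣ 21k. Since gcd(21, 39) = 3, dividing through by 3 this holds exactly when 13 ∣ 7k, and as gcd(7, 13) = 1, exactly when 13 ∣ k.
The smallest positive such k is 13.

13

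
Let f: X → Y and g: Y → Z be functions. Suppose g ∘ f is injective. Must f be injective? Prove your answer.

Suppose f(a) = f(b). Applying g: (g ∘ f)(a) = (g ∘ f)(b). Since g ∘ f is injective, a = b. So f is injective.

injective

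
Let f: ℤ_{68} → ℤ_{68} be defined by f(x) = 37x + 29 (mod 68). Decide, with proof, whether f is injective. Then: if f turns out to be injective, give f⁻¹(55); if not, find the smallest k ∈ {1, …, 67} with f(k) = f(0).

Recall that f is injective when f(s) = f(t) forces s = t.
If f(s) = f(t), then 37s ≡ 37t (mod 68). Because gcd(37, 68) = 1, we may cancel 37 to get s ≡ t (mod 68).
Hence f is injective.
We now compute 37⁻¹ mod 68 explicitly. Euclid's algorithm: 68 = 1·37 + 31, 37 = 1·31 + 6, 31 = 5·6 + 1; back-substituting gives 1 = 57·37 − 31·68, so 37⁻¹ ≡ 57 (mod 68).
Since f is injective, we compute f⁻¹(55): solve 37x + 29 ≡ 55 (mod 68), i.e. 37x ≡ 26 (mod 68).
Multiplying by 37⁻¹ = 57 gives x ≡ 57·26 = 1482 = 21·68 + 54 ≡ 54 (mod 68).
Check: f(54) = 37·54 + 29 = 2027 = 29·68 + 55 ≡ 55 (mod 68).

54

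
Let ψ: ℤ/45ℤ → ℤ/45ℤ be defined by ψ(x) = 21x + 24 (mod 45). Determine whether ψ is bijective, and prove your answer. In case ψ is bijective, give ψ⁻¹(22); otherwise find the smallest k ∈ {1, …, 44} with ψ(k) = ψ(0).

We have gcd(21, 45) = 3 > 1. Taking u = 0 and v = 15: ψ(0) = 24 and ψ(15) = 21·15 + 24 = 339 ≡ 24 (mod 45).
So ψ(0) = ψ(15) while 0 ≠ 15, therefore ψ is not injective, hence not bijective.
Since ψ is not bijective, we find the least positive k with ψ(k) = ψ(0): this means 21k ≡ 0 (mod 45), i.e. 45 ∣ 21k. Since gcd(21, 45) = 3, dividing through by 3 this holds exactly when 15 ∣ 7k, and as gcd(7, 15) = 1, exactly when 15 ∣ k.
The smallest positive such k is 15.

15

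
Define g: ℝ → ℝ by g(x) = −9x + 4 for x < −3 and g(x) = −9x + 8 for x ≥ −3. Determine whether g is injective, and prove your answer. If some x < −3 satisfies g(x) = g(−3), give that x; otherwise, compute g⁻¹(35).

Both pieces are strictly decreasing (slopes −9 and −9), so each is injective on its own interval.
The left piece maps (−∞, −3) onto (31, ∞); the right piece maps [−3, ∞) onto (−∞, 35].
These images overlap. In particular g(−3) = 35 (right piece), and solving −9x + 4 = 35 on the left piece gives x = −31/9 < −3.
So g(−31/9) = g(−3) with −31/9 ≠ −3, and g is not injective. This x = −31/9 is the requested value below −3.

-31/9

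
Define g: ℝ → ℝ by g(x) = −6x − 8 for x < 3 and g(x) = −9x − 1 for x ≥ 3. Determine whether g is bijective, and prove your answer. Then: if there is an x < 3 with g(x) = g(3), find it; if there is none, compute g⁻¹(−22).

Both pieces are strictly decreasing (slopes −6 and −9), so each is injective on its own interval.
The left piece maps (−∞, 3) onto (−26, ∞); the right piece maps [3, ∞) onto (−∞, −28].
The images leave a gap (−26 has no preimage), so g is not surjective, hence not bijective.
Because the two images are disjoint, no x < 3 has g(x) = g(3), so we compute g⁻¹(−22): −22 lies in (−26, ∞), so solve −6x − 8 = −22: x = (−22 + 8)/(−6) = 7/3.

7/3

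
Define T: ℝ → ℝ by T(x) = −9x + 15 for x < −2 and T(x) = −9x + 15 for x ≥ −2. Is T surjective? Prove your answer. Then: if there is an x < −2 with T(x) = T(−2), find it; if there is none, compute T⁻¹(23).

-8/9

Both pieces are strictly decreasing (slopes −9 and −9), so each is injective on its own interval.
The left piece maps (−∞, −2) onto (33, ∞); the right piece maps [−2, ∞) onto (−∞, 33].
These images together cover ℝ, so T is surjective.
Because the two images are disjoint, no x < −2 has T(x) = T(−2), so we compute T⁻¹(23): 23 lies in (−∞, 33], so solve −9x + 15 = 23: x = (23 − 15)/(−9) = −8/9.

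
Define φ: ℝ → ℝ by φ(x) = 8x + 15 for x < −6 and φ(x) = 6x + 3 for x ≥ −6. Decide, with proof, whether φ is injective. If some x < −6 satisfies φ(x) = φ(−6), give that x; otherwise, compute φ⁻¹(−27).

-5

Both pieces are strictly increasing (slopes 8 and 6), so each is injective on its own interval.
The left piece maps (−∞, −6) onto (−∞, −33); the right piece maps [−6, ∞) onto [−33, ∞).
These images are disjoint, so no value is attained by both pieces. Thus φ is injective.
Because the two images are disjoint, no x < −6 has φ(x) = φ(−6), so we compute φ⁻¹(−27): −27 lies in [−33, ∞), so solve 6x + 3 = −27: x = (−27 − 3)/6 = −5.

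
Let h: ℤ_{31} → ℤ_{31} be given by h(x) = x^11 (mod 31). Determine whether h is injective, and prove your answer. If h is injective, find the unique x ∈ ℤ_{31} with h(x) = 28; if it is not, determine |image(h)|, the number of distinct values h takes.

18

Since 31 is prime, the nonzero elements of ℤ_{31} form a cyclic group of order 30.
As gcd(11, 30) = 1, raising to the 11th power is a bijection on this group: if a^11 ≡ b^11 then (ab^{−1})^11 = 1, and the only element of order dividing gcd(11, 30) = 1 is 1, so a = b.
With h(0) = 0 this makes h injective on all of ℤ_{31}, hence bijective (finite equal-size domain and codomain). In particular h is injective.
Since h is injective, we find the preimage of 28. The inverse of x ↦ x^11 on (ℤ_{31})^× is x ↦ x^11, because 11·11 = 121 = 4·30 + 1 ≡ 1 (mod 30) and x^{30} = 1 for x ≠ 0 (Fermat). So h⁻¹(28) = 28^11 mod 31.
Repeated squaring mod 31: 28^1 ≡ 28, 28^2 ≡ 28² = 784 ≡ 9, 28^4 ≡ 9² = 81 ≡ 19, 28^8 ≡ 19² = 361 ≡ 20. Since 11 = 8 + 2 + 1, 28^11 ≡ 20·9·28: 20·9 = 180 ≡ 25, then 25·28 = 700 ≡ 18. So 28^11 ≡ 18 (mod 31).
Hence h⁻¹(28) = 18.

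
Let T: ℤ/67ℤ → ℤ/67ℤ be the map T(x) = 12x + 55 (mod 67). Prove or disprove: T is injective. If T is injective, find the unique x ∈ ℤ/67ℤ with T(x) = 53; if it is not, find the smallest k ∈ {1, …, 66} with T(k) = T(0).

Recall that T is injective if T(x_1) = T(x_2) implies x_1 = x_2.
Suppose T(x_1) = T(x_2) in ℤ/67ℤ. Then 12x_1 + 55 ≡ 12x_2 + 55 (mod 67), so 12(x_1 − x_2) ≡ 0 (mod 67).
Since gcd(12, 67) = 1, 12 is invertible modulo 67, thus x_1 − x_2 ≡ 0 (mod 67), i.e. x_1 = x_2.
So T is injective.
We now compute 12⁻¹ mod 67 explicitly. Euclid's algorithm: 67 = 5·12 + 7, 12 = 1·7 + 5, 7 = 1·5 + 2, 5 = 2·2 + 1; back-substituting gives 1 = 28·12 − 5·67, so 12⁻¹ ≡ 28 (mod 67).
Since T is injective, we find T⁻¹(53): we need 12x ≡ 53 − 55 ≡ 65 (mod 67). Using 12⁻¹ = 28: x ≡ 28·65 = 1820 = 27·67 + 11, so x = 11.
Check: T(11) = 12·11 + 55 = 187 = 2·67 + 53 ≡ 53 (mod 67).

11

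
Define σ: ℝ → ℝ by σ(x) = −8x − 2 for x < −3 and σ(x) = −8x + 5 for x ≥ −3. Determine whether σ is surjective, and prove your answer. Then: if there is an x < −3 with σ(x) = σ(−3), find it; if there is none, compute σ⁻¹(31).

Both pieces are strictly decreasing (slopes −8 and −8), so each is injective on its own interval.
The left piece maps (−∞, −3) onto (22, ∞); the right piece maps [−3, ∞) onto (−∞, 29].
The union (22, ∞) ∪ (−∞, 29] covers ℝ, so σ is surjective.
For the follow-up: the images overlap, so an x < −3 with σ(x) = σ(−3) exists. σ(−3) = 29; solving −8x − 2 = 29 for x < −3 gives x = (29 + 2)/(−8) = −31/8.

-31/8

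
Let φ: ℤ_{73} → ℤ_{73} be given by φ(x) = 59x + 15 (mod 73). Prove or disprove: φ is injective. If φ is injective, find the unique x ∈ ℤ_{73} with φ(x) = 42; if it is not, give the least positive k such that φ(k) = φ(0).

Suppose φ(s) = φ(t) in ℤ_{73}. Then 59s + 15 ≡ 59t + 15 (mod 73), so 59(s − t) ≡ 0 (mod 73).
Since gcd(59, 73) = 1, 59 is invertible modulo 73, therefore s − t ≡ 0 (mod 73), i.e. s = t.
So φ is injective.
We now compute 59⁻¹ mod 73 explicitly. Euclid's algorithm: 73 = 1·59 + 14, 59 = 4·14 + 3, 14 = 4·3 + 2, 3 = 1·2 + 1; back-substituting gives 1 = 26·59 − 21·73, so 59⁻¹ ≡ 26 (mod 73).
Since φ is injective, we find φ⁻¹(42): we need 59x ≡ 42 − 15 ≡ 27 (mod 73). Using 59⁻¹ = 26: x ≡ 26·27 = 702 = 9·73 + 45, so x = 45.
Check: φ(45) = 59·45 + 15 = 2670 = 36·73 + 42 ≡ 42 (mod 73).

45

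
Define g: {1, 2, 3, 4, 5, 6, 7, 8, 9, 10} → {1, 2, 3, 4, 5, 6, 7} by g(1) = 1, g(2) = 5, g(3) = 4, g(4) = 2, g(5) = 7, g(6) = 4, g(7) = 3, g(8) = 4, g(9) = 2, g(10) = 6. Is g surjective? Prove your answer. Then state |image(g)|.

Every element of the codomain has a preimage: 1 = g(1), 2 = g(4), 3 = g(7), 4 = g(3), 5 = g(2), 6 = g(10), 7 = g(5).
Hence g is surjective.
The image of g is {1, 2, 3, 4, 5, 6, 7}, which has 7 elements.

7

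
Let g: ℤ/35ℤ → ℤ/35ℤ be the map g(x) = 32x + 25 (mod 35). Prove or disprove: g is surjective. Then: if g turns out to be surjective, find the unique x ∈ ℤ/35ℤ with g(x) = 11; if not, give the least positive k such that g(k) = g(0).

Recall that g is surjective if every y in the codomain equals g(x) for some x in the domain.
Since gcd(32, 35) = 1, 32 is invertible modulo 35. Euclid's algorithm: 35 = 1·32 + 3, 32 = 10·3 + 2, 3 = 1·2 + 1; back-substituting gives 1 = 23·32 − 21·35, so 32⁻¹ ≡ 23 (mod 35).
For any y ∈ ℤ/35ℤ, x = 23(y − 25) mod 35 satisfies g(x) = 32·23(y − 25) + 25 ≡ y (since 32·23 ≡ 1 mod 35). So every y has a preimage.
Thus g is surjective.
Since g is surjective, we find g⁻¹(11): we need 32x ≡ 11 − 25 ≡ 21 (mod 35). Using 32⁻¹ = 23: x ≡ 23·21 = 483 = 13·35 + 28, so x = 28.
Check: g(28) = 32·28 + 25 = 921 = 26·35 + 11 ≡ 11 (mod 35).

28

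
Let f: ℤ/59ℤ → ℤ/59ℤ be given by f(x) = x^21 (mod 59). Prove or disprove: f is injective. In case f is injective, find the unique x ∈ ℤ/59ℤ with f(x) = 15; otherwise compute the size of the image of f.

53

Since 59 is prime, the nonzero elements of ℤ/59ℤ form a cyclic group of order 58.
As gcd(21, 58) = 1, raising to the 21st power is a bijection on this group: if s^21 ≡ t^21 then (st^{−1})^21 = 1, and the only element of order dividing gcd(21, 58) = 1 is 1, so s = t.
With f(0) = 0 this makes f injective on all of ℤ/59ℤ, hence bijective (finite equal-size domain and codomain). In particular f is injective.
Since f is injective, we find the preimage of 15. The inverse of x ↦ x^21 on (ℤ/59ℤ)^× is x ↦ x^47, because 21·47 = 987 = 17·58 + 1 ≡ 1 (mod 58) and x^{58} = 1 for x ≠ 0 (Fermat). So f⁻¹(15) = 15^47 mod 59.
Repeated squaring mod 59: 15^1 ≡ 15, 15^2 ≡ 15² = 225 ≡ 48, 15^4 ≡ 48² = 2304 ≡ 3, 15^8 ≡ 3² = 9, 15^16 ≡ 9² = 81 ≡ 22, 15^32 ≡ 22² = 484 ≡ 12. Since 47 = 32 + 8 + 4 + 2 + 1, 15^47 ≡ 12·9·3·48·15: 12·9 = 108 ≡ 49, then 49·3 = 147 ≡ 29, then 29·48 = 1392 ≡ 35, then 35·15 = 525 ≡ 53. So 15^47 ≡ 53 (mod 59).
Hence f⁻¹(15) = 53.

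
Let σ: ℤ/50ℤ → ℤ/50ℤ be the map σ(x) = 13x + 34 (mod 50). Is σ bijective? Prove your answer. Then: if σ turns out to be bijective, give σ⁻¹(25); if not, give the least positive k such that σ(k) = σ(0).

By definition, σ is injective if σ(u) = σ(v) implies u = v.
Suppose σ(u) = σ(v) in ℤ/50ℤ. Then 13u + 34 ≡ 13v + 34 (mod 50), hence 13(u − v) ≡ 0 (mod 50).
Since gcd(13, 50) = 1, 13 is invertible modulo 50, so u − v ≡ 0 (mod 50), i.e. u = v.
We now compute 13⁻¹ mod 50 explicitly. Euclid's algorithm: 50 = 3·13 + 11, 13 = 1·11 + 2, 11 = 5·2 + 1; back-substituting gives 1 = 27·13 − 7·50, so 13⁻¹ ≡ 27 (mod 50).
For any y ∈ ℤ/50ℤ, x = 27(y − 34) mod 50 satisfies σ(x) = 13·27(y − 34) + 34 ≡ y (since 13·27 ≡ 1 mod 50). So every y has a preimage.
Thus σ is bijective.
Since σ is bijective, we find σ⁻¹(25): we need 13x ≡ 25 − 34 ≡ 41 (mod 50). Using 13⁻¹ = 27: x ≡ 27·41 = 1107 = 22·50 + 7, so x = 7.
Check: σ(7) = 13·7 + 34 = 125 = 2·50 + 25 ≡ 25 (mod 50).

7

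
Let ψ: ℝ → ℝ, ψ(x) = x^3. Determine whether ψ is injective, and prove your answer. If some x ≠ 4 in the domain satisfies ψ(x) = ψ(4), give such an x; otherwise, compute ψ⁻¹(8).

2

On ℝ, x ↦ x^3 is strictly increasing (since 3 is odd), so ψ(x_1) = ψ(x_2) forces x_1 = x_2. Thus ψ is injective.
Since x ↦ x^3 is strictly increasing on ℝ, it is injective there, so no x ≠ 4 in the domain has ψ(x) = ψ(4). We therefore compute ψ⁻¹(8) = 8^{1/3} = 2 (indeed 2^3 = 8).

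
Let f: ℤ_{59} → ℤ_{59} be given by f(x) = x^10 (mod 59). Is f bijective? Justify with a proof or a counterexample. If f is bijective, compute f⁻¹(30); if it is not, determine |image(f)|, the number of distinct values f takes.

30

f(29): Repeated squaring mod 59: 29^1 ≡ 29, 29^2 ≡ 29² = 841 ≡ 15, 29^4 ≡ 15² = 225 ≡ 48, 29^8 ≡ 48² = 2304 ≡ 3. Since 10 = 8 + 2, 29^10 ≡ 3·15: 3·15 = 45. So 29^10 ≡ 45 (mod 59).
f(30): Repeated squaring mod 59: 30^1 ≡ 30, 30^2 ≡ 30² = 900 ≡ 15, 30^4 ≡ 15² = 225 ≡ 48, 30^8 ≡ 48² = 2304 ≡ 3. Since 10 = 8 + 2, 30^10 ≡ 3·15: 3·15 = 45. So 30^10 ≡ 45 (mod 59).
So f(29) = f(30) = 45 while 29 ≠ 30, hence f is not injective, hence not bijective.
Since f is not bijective, we determine |image(f)|. Computing x^10 mod 59 for each x (by repeated squaring, reducing mod 59 at every step), the values f(0), f(1), …, f(58) are: 0, 1, 21, 49, 28, 4, 26, 5, 57, 41, 25, 7, 15, 36, 46, 19, 17, 12, 35, 51, 53, 9, 29, 27, 20, 16, 48, 3, 22, 45, 45, 22, 3, 48, 16, 20, 27, 29, 9, 53, 51, 35, 12, 17, 19, 46, 36, 15, 7, 25, 41, 57, 5, 26, 4, 28, 49, 21, 1.
The distinct values are {0, 1, 3, 4, 5, 7, 9, 12, 15, 16, 17, 19, 20, 21, 22, 25, 26, 27, 28, 29, 35, 36, 41, 45, 46, 48, 49, 51, 53, 57}; there are 30 of them.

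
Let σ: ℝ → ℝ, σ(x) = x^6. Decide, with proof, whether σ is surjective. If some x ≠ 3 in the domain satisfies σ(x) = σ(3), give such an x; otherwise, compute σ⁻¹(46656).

-3

Since 6 is even, x^6 ≥ 0 for all x ∈ ℝ, so −1 ∈ ℝ has no preimage. Thus σ is not surjective.
For the follow-up, such an x exists: taking x = −3 ∈ ℝ gives σ(−3) = 729 = σ(3) with −3 ≠ 3.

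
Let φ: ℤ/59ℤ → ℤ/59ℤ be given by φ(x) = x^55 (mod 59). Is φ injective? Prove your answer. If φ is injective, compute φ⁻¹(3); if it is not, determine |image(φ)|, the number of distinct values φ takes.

Since 59 is prime, the nonzero elements of ℤ/59ℤ form a cyclic group of order 58.
As gcd(55, 58) = 1, raising to the 55th power is a bijection on this group: if a^55 ≡ b^55 then (ab^{−1})^55 = 1, and the only element of order dividing gcd(55, 58) = 1 is 1, so a = b.
With φ(0) = 0 this makes φ injective on all of ℤ/59ℤ, hence bijective (finite equal-size domain and codomain). In particular φ is injective.
Since φ is injective, we find the preimage of 3. The inverse of x ↦ x^55 on (ℤ/59ℤ)^× is x ↦ x^19, because 55·19 = 1045 = 18·58 + 1 ≡ 1 (mod 58) and x^{58} = 1 for x ≠ 0 (Fermat). So φ⁻¹(3) = 3^19 mod 59.
Repeated squaring mod 59: 3^1 ≡ 3, 3^2 ≡ 3² = 9, 3^4 ≡ 9² = 81 ≡ 22, 3^8 ≡ 22² = 484 ≡ 12, 3^16 ≡ 12² = 144 ≡ 26. Since 19 = 16 + 2 + 1, 3^19 ≡ 26·9·3: 26·9 = 234 ≡ 57, then 57·3 = 171 ≡ 53. So 3^19 ≡ 53 (mod 59).
Hence φ⁻¹(3) = 53.

53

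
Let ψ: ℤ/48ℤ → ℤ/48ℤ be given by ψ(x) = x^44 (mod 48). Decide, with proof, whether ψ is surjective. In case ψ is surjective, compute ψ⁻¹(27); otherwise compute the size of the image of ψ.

ψ(2): Repeated squaring mod 48: 2^1 ≡ 2, 2^2 ≡ 2² = 4, 2^4 ≡ 4² = 16, 2^8 ≡ 16² = 256 ≡ 16, 2^16 ≡ 16² = 256 ≡ 16, 2^32 ≡ 16² = 256 ≡ 16. Since 44 = 32 + 8 + 4, 2^44 ≡ 16·16·16: 16·16 = 256 ≡ 16, then 16·16 = 256 ≡ 16. So 2^44 ≡ 16 (mod 48).
ψ(4): Repeated squaring mod 48: 4^1 ≡ 4, 4^2 ≡ 4² = 16, 4^4 ≡ 16² = 256 ≡ 16, 4^8 ≡ 16² = 256 ≡ 16, 4^16 ≡ 16² = 256 ≡ 16, 4^32 ≡ 16² = 256 ≡ 16. Since 44 = 32 + 8 + 4, 4^44 ≡ 16·16·16: 16·16 = 256 ≡ 16, then 16·16 = 256 ≡ 16. So 4^44 ≡ 16 (mod 48).
So ψ(2) = ψ(4) = 16 while 2 ≠ 4, thus ψ is not injective.
A non-injective map from the 48-element set ℤ/48ℤ to itself takes at most 47 distinct values, so it cannot be surjective. Hence ψ is not surjective.
Since ψ is not surjective, we determine |image(ψ)|. Computing x^44 mod 48 for each x (by repeated squaring, reducing mod 48 at every step), the values ψ(0), ψ(1), …, ψ(47) are: 0, 1, 16, 33, 16, 1, 0, 1, 16, 33, 16, 1, 0, 1, 16, 33, 16, 1, 0, 1, 16, 33, 16, 1, 0, 1, 16, 33, 16, 1, 0, 1, 16, 33, 16, 1, 0, 1, 16, 33, 16, 1, 0, 1, 16, 33, 16, 1.
The distinct values are {0, 1, 16, 33}; there are 4 of them.

4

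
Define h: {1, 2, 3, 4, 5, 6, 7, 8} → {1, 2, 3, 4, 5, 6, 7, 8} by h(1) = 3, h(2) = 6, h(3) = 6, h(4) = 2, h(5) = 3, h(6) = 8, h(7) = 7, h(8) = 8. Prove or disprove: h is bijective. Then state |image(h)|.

5

h(2) = 6 = h(3) with 2 ≠ 3, so h is not injective, hence not bijective.
The image of h is {2, 3, 6, 7, 8}, which has 5 elements.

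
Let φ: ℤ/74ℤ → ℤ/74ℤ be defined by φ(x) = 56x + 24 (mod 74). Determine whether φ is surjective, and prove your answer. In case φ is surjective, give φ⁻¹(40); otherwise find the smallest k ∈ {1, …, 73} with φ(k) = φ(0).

37

By definition, φ is surjective if every y in the codomain equals φ(x) for some x in the domain.
Since gcd(56, 74) = 2, we have 56x ≡ 0 (mod 2) for all x, so φ(x) ≡ 0 (mod 2).
But 1 ≢ 0 (mod 2), so 1 ∈ ℤ/74ℤ has no preimage. Hence φ is not surjective.
Since φ is not surjective, we find the least positive k with φ(k) = φ(0): this means 56k ≡ 0 (mod 74), i.e. 74 ∣ 56k. Since gcd(56, 74) = 2, dividing through by 2 this holds exactly when 37 ∣ 28k, and as gcd(28, 37) = 1, exactly when 37 ∣ k.
The smallest positive such k is 37.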